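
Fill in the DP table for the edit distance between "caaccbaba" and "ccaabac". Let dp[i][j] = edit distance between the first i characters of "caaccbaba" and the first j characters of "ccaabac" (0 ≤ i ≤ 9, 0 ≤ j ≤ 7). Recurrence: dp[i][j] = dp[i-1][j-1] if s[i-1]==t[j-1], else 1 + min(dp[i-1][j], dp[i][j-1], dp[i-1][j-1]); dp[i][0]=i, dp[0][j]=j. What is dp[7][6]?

3

   ''  c  c  a  a  b  a  c
''  0  1  2  3  4  5  6  7
 c  1  0  1  2  3  4  5  6
 a  2  1  1  1  2  3  4  5
 a  3  2  2  1  1  2  3  4
 c  4  3  2  2  2  2  3  3
 c  5  4  3  3  3  3  3  3
 b  6  5  4  4  4  3  4  4
 a  7  6  5  4  4  4  3  4
 b  8  7  6  5  5  4  4  4
 a  9  8  7  6  5  5  4  5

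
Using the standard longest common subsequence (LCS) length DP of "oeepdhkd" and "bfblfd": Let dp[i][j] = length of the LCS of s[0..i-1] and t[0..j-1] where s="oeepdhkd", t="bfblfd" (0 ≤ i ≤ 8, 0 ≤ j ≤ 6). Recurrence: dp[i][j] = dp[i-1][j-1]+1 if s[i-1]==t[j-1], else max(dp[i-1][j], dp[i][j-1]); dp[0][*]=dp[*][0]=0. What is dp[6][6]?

   ''  b  f  b  l  f  d
''  0  0  0  0  0  0  0
 o  0  0  0  0  0  0  0
 e  0  0  0  0  0  0  0
 e  0  0  0  0  0  0  0
 p  0  0  0  0  0  0  0
 d  0  0  0  0  0  0  1
 h  0  0  0  0  0  0  1
 k  0  0  0  0  0  0  1
 d  0  0  0  0  0  0  1

1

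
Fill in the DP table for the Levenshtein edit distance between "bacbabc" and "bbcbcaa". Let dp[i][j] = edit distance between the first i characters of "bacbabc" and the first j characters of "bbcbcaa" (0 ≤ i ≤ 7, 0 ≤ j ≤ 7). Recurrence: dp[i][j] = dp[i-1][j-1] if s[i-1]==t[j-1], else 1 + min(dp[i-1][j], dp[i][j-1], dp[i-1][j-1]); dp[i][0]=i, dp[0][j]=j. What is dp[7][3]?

   ''  b  b  c  b  c  a  a
''  0  1  2  3  4  5  6  7
 b  1  0  1  2  3  4  5  6
 a  2  1  1  2  3  4  4  5
 c  3  2  2  1  2  3  4  5
 b  4  3  2  2  1  2  3  4
 a  5  4  3  3  2  2  2  3
 b  6  5  4  4  3  3  3  3
 c  7  6  5  4  4  3  4  4

4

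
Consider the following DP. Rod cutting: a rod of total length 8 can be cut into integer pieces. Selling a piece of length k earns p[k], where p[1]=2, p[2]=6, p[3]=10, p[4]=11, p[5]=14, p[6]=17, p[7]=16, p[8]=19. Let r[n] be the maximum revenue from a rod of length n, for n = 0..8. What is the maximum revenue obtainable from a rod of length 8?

26

   n    0    1    2    3    4    5    6    7    8
r[n]    0    2    6   10   12   16   20   22   26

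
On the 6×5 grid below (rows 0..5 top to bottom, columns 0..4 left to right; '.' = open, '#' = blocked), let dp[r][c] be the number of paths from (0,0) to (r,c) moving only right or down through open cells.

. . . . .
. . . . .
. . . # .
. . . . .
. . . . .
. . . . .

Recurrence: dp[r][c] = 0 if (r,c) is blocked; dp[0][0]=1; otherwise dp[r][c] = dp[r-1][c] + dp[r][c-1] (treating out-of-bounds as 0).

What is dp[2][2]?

r\c   0   1   2   3   4
  0   1   1   1   1   1
  1   1   2   3   4   5
  2   1   3   6   0   5
  3   1   4  10  10  15
  4   1   5  15  25  40
  5   1   6  21  46  86

6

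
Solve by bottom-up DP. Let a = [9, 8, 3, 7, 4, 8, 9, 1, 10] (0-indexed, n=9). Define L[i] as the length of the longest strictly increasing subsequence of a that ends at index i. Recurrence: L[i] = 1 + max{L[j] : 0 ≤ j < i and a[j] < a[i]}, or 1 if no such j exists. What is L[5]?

   i    0    1    2    3    4    5    6    7    8
a[i]    9    8    3    7    4    8    9    1   10
L[i]    1    1    1    2    2    3    4    1    5

3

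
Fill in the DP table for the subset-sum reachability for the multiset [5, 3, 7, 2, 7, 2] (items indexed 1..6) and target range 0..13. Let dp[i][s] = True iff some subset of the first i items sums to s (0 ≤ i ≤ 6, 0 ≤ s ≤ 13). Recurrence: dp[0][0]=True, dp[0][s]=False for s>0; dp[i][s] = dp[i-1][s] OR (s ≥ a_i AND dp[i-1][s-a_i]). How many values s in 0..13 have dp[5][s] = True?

9

i\s   0   1   2   3   4   5   6   7   8   9  10  11  12  13
  0   T   F   F   F   F   F   F   F   F   F   F   F   F   F
  1   T   F   F   F   F   T   F   F   F   F   F   F   F   F
  2   T   F   F   T   F   T   F   F   T   F   F   F   F   F
  3   T   F   F   T   F   T   F   T   T   F   T   F   T   F
  4   T   F   T   T   F   T   F   T   T   T   T   F   T   F
  5   T   F   T   T   F   T   F   T   T   T   T   F   T   F
  6   T   F   T   T   T   T   F   T   T   T   T   T   T   F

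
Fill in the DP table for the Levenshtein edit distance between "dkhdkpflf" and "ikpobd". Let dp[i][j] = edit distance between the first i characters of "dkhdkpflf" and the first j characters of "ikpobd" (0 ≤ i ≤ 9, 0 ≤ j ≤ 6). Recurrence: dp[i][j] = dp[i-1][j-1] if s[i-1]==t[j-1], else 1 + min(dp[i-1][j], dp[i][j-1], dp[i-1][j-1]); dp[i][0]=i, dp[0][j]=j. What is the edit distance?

7

   ''  i  k  p  o  b  d
''  0  1  2  3  4  5  6
 d  1  1  2  3  4  5  5
 k  2  2  1  2  3  4  5
 h  3  3  2  2  3  4  5
 d  4  4  3  3  3  4  4
 k  5  5  4  4  4  4  5
 p  6  6  5  4  5  5  5
 f  7  7  6  5  5  6  6
 l  8  8  7  6  6  6  7
 f  9  9  8  7  7  7  7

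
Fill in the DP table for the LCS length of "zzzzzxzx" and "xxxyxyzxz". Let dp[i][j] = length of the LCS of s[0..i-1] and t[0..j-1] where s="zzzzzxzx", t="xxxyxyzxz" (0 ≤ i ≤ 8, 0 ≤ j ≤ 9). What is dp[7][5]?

   ''  x  x  x  y  x  y  z  x  z
''  0  0  0  0  0  0  0  0  0  0
 z  0  0  0  0  0  0  0  1  1  1
 z  0  0  0  0  0  0  0  1  1  2
 z  0  0  0  0  0  0  0  1  1  2
 z  0  0  0  0  0  0  0  1  1  2
 z  0  0  0  0  0  0  0  1  1  2
 x  0  1  1  1  1  1  1  1  2  2
 z  0  1  1  1  1  1  1  2  2  3
 x  0  1  2  2  2  2  2  2  3  3

1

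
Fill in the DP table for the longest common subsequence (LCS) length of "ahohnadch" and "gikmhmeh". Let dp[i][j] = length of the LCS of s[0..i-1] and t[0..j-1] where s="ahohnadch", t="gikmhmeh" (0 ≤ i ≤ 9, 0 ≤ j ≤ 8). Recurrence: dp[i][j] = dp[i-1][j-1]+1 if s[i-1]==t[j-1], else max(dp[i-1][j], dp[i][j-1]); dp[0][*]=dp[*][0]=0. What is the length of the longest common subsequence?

   ''  g  i  k  m  h  m  e  h
''  0  0  0  0  0  0  0  0  0
 a  0  0  0  0  0  0  0  0  0
 h  0  0  0  0  0  1  1  1  1
 o  0  0  0  0  0  1  1  1  1
 h  0  0  0  0  0  1  1  1  2
 n  0  0  0  0  0  1  1  1  2
 a  0  0  0  0  0  1  1  1  2
 d  0  0  0  0  0  1  1  1  2
 c  0  0  0  0  0  1  1  1  2
 h  0  0  0  0  0  1  1  1  2

2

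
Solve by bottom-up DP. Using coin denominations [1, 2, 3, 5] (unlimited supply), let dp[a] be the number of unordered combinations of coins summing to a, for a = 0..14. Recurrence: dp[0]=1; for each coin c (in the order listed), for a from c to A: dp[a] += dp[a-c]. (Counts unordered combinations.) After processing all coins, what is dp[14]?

40

after  coin     0     1     2     3     4     5     6     7     8     9    10    11    12    13    14
          1     1     1     1     1     1     1     1     1     1     1     1     1     1     1     1
          2     1     1     2     2     3     3     4     4     5     5     6     6     7     7     8
          3     1     1     2     3     4     5     7     8    10    12    14    16    19    21    24
          5     1     1     2     3     4     6     8    10    13    16    20    24    29    34    40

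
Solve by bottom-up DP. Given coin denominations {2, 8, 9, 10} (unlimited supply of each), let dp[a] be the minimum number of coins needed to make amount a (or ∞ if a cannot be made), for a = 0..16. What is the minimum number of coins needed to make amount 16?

2

 a  0  1  2  3  4  5  6  7  8  9 10 11 12 13 14 15 16
dp  0  -  1  -  2  -  3  -  1  1  1  2  2  3  3  4  2
(- denotes ∞ / unreachable)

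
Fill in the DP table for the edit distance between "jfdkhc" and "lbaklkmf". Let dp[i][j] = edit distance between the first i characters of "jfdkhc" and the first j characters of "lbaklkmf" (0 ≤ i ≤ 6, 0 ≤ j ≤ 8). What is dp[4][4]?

   ''  l  b  a  k  l  k  m  f
''  0  1  2  3  4  5  6  7  8
 j  1  1  2  3  4  5  6  7  8
 f  2  2  2  3  4  5  6  7  7
 d  3  3  3  3  4  5  6  7  8
 k  4  4  4  4  3  4  5  6  7
 h  5  5  5  5  4  4  5  6  7
 c  6  6  6  6  5  5  5  6  7

3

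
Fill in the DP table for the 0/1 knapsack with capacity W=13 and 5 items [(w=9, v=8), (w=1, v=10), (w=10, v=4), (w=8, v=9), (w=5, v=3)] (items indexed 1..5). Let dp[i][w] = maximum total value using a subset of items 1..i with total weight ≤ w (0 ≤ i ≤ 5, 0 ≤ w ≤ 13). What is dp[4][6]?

i\w   0   1   2   3   4   5   6   7   8   9  10  11  12  13
  0   0   0   0   0   0   0   0   0   0   0   0   0   0   0
  1   0   0   0   0   0   0   0   0   0   8   8   8   8   8
  2   0  10  10  10  10  10  10  10  10  10  18  18  18  18
  3   0  10  10  10  10  10  10  10  10  10  18  18  18  18
  4   0  10  10  10  10  10  10  10  10  19  19  19  19  19
  5   0  10  10  10  10  10  13  13  13  19  19  19  19  19

10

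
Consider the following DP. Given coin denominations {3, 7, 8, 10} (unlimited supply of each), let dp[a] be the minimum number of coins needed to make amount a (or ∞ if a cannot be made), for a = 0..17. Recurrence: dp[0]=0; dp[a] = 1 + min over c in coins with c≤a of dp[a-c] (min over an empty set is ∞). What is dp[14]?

2

 a  0  1  2  3  4  5  6  7  8  9 10 11 12 13 14 15 16 17
dp  0  -  -  1  -  -  2  1  1  3  1  2  4  2  2  2  2  2
(- denotes ∞ / unreachable)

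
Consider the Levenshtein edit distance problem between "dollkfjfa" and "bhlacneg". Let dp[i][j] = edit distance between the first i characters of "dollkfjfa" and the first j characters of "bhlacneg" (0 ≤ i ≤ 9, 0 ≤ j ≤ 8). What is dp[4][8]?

   ''  b  h  l  a  c  n  e  g
''  0  1  2  3  4  5  6  7  8
 d  1  1  2  3  4  5  6  7  8
 o  2  2  2  3  4  5  6  7  8
 l  3  3  3  2  3  4  5  6  7
 l  4  4  4  3  3  4  5  6  7
 k  5  5  5  4  4  4  5  6  7
 f  6  6  6  5  5  5  5  6  7
 j  7  7  7  6  6  6  6  6  7
 f  8  8  8  7  7  7  7  7  7
 a  9  9  9  8  7  8  8  8  8

7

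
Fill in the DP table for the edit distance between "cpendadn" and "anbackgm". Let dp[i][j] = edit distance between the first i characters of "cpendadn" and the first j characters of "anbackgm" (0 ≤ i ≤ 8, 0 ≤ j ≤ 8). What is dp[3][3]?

   ''  a  n  b  a  c  k  g  m
''  0  1  2  3  4  5  6  7  8
 c  1  1  2  3  4  4  5  6  7
 p  2  2  2  3  4  5  5  6  7
 e  3  3  3  3  4  5  6  6  7
 n  4  4  3  4  4  5  6  7  7
 d  5  5  4  4  5  5  6  7  8
 a  6  5  5  5  4  5  6  7  8
 d  7  6  6  6  5  5  6  7  8
 n  8  7  6  7  6  6  6  7  8

3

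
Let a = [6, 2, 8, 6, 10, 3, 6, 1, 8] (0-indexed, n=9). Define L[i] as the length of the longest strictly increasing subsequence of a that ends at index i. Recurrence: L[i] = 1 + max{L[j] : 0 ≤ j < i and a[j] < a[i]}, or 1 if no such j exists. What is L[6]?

3

   i    0    1    2    3    4    5    6    7    8
a[i]    6    2    8    6   10    3    6    1    8
L[i]    1    1    2    2    3    2    3    1    4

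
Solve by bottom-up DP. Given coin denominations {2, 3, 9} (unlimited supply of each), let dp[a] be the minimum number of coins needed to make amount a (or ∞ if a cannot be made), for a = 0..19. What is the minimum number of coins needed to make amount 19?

5

 a  0  1  2  3  4  5  6  7  8  9 10 11 12 13 14 15 16 17 18 19
dp  0  -  1  1  2  2  2  3  3  1  4  2  2  3  3  3  4  4  2  5
(- denotes ∞ / unreachable)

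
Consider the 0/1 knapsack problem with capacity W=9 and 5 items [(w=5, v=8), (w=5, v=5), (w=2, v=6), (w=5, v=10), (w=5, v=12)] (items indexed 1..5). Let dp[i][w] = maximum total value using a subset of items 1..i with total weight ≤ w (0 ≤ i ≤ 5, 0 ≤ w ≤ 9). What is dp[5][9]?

18

i\w   0   1   2   3   4   5   6   7   8   9
  0   0   0   0   0   0   0   0   0   0   0
  1   0   0   0   0   0   8   8   8   8   8
  2   0   0   0   0   0   8   8   8   8   8
  3   0   0   6   6   6   8   8  14  14  14
  4   0   0   6   6   6  10  10  16  16  16
  5   0   0   6   6   6  12  12  18  18  18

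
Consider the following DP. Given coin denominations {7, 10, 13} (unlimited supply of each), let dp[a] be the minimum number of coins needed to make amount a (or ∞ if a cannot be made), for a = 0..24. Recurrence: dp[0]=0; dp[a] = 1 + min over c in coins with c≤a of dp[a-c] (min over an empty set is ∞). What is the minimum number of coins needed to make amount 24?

 a  0  1  2  3  4  5  6  7  8  9 10 11 12 13 14 15 16 17 18 19 20 21 22 23 24
dp  0  -  -  -  -  -  -  1  -  -  1  -  -  1  2  -  -  2  -  -  2  3  -  2  3
(- denotes ∞ / unreachable)

3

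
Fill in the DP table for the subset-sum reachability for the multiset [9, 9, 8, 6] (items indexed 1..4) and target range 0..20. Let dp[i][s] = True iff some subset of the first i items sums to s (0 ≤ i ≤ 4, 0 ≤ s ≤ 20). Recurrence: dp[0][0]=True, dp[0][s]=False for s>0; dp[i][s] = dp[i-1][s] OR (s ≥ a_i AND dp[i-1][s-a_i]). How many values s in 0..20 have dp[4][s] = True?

8

i\s   0   1   2   3   4   5   6   7   8   9  10  11  12  13  14  15  16  17  18  19  20
  0   T   F   F   F   F   F   F   F   F   F   F   F   F   F   F   F   F   F   F   F   F
  1   T   F   F   F   F   F   F   F   F   T   F   F   F   F   F   F   F   F   F   F   F
  2   T   F   F   F   F   F   F   F   F   T   F   F   F   F   F   F   F   F   T   F   F
  3   T   F   F   F   F   F   F   F   T   T   F   F   F   F   F   F   F   T   T   F   F
  4   T   F   F   F   F   F   T   F   T   T   F   F   F   F   T   T   F   T   T   F   F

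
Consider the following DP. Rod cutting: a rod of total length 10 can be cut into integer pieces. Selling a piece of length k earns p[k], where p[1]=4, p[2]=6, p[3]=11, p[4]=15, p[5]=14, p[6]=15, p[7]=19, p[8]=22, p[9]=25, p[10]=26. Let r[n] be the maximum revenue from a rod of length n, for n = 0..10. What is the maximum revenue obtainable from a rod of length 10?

   n    0    1    2    3    4    5    6    7    8    9   10
r[n]    0    4    8   12   16   20   24   28   32   36   40

40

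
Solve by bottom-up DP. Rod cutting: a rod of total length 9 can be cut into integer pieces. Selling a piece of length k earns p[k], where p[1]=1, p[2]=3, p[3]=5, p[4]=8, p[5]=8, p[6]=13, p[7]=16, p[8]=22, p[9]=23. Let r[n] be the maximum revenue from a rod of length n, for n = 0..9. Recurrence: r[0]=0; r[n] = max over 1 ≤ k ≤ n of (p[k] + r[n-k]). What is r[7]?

16

   n    0    1    2    3    4    5    6    7    8    9
r[n]    0    1    3    5    8    9   13   16   22   23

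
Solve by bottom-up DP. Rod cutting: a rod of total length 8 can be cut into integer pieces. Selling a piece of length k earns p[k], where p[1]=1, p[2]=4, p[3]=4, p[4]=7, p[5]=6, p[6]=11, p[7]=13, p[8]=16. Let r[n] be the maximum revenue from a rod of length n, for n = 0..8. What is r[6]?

12

   n    0    1    2    3    4    5    6    7    8
r[n]    0    1    4    5    8    9   12   13   16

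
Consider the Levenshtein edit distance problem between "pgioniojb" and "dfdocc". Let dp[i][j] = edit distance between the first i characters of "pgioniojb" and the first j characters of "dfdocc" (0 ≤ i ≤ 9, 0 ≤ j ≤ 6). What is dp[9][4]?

   ''  d  f  d  o  c  c
''  0  1  2  3  4  5  6
 p  1  1  2  3  4  5  6
 g  2  2  2  3  4  5  6
 i  3  3  3  3  4  5  6
 o  4  4  4  4  3  4  5
 n  5  5  5  5  4  4  5
 i  6  6  6  6  5  5  5
 o  7  7  7  7  6  6  6
 j  8  8  8  8  7  7  7
 b  9  9  9  9  8  8  8

8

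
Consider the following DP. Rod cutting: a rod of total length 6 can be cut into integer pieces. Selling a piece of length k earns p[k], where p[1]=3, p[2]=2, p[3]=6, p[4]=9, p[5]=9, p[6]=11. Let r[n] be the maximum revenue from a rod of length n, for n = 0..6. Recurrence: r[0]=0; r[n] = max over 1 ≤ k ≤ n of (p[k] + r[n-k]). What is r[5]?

15

   n    0    1    2    3    4    5    6
r[n]    0    3    6    9   12   15   18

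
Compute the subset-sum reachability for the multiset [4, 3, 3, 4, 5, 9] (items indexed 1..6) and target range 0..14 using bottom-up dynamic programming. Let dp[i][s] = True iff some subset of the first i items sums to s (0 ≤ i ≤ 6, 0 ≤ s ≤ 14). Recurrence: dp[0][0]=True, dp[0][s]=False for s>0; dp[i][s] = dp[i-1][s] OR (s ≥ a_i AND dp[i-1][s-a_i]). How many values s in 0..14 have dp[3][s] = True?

i\s   0   1   2   3   4   5   6   7   8   9  10  11  12  13  14
  0   T   F   F   F   F   F   F   F   F   F   F   F   F   F   F
  1   T   F   F   F   T   F   F   F   F   F   F   F   F   F   F
  2   T   F   F   T   T   F   F   T   F   F   F   F   F   F   F
  3   T   F   F   T   T   F   T   T   F   F   T   F   F   F   F
  4   T   F   F   T   T   F   T   T   T   F   T   T   F   F   T
  5   T   F   F   T   T   T   T   T   T   T   T   T   T   T   T
  6   T   F   F   T   T   T   T   T   T   T   T   T   T   T   T

6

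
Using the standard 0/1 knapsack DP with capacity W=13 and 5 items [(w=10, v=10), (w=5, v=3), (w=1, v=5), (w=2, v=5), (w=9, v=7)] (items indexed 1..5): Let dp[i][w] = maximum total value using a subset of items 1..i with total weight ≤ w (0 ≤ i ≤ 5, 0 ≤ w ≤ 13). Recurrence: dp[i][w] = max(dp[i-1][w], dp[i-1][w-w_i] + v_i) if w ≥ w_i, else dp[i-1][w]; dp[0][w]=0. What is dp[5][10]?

13

i\w   0   1   2   3   4   5   6   7   8   9  10  11  12  13
  0   0   0   0   0   0   0   0   0   0   0   0   0   0   0
  1   0   0   0   0   0   0   0   0   0   0  10  10  10  10
  2   0   0   0   0   0   3   3   3   3   3  10  10  10  10
  3   0   5   5   5   5   5   8   8   8   8  10  15  15  15
  4   0   5   5  10  10  10  10  10  13  13  13  15  15  20
  5   0   5   5  10  10  10  10  10  13  13  13  15  17  20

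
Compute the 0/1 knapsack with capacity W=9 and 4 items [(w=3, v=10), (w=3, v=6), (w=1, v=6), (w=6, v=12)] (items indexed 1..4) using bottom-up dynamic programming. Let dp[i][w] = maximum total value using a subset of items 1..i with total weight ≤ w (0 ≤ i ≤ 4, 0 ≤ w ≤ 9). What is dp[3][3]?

i\w   0   1   2   3   4   5   6   7   8   9
  0   0   0   0   0   0   0   0   0   0   0
  1   0   0   0  10  10  10  10  10  10  10
  2   0   0   0  10  10  10  16  16  16  16
  3   0   6   6  10  16  16  16  22  22  22
  4   0   6   6  10  16  16  16  22  22  22

10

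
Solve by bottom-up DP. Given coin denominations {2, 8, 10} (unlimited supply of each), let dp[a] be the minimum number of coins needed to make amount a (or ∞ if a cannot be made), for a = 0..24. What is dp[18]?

2

 a  0  1  2  3  4  5  6  7  8  9 10 11 12 13 14 15 16 17 18 19 20 21 22 23 24
dp  0  -  1  -  2  -  3  -  1  -  1  -  2  -  3  -  2  -  2  -  2  -  3  -  3
(- denotes ∞ / unreachable)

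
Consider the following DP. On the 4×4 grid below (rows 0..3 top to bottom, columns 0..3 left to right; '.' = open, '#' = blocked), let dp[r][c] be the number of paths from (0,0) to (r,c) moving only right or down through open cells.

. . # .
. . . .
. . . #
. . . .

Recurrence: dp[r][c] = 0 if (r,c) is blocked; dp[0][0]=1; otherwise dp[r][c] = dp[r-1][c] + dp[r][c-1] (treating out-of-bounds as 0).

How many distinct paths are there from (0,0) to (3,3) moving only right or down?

r\c   0   1   2   3
  0   1   1   0   0
  1   1   2   2   2
  2   1   3   5   0
  3   1   4   9   9

9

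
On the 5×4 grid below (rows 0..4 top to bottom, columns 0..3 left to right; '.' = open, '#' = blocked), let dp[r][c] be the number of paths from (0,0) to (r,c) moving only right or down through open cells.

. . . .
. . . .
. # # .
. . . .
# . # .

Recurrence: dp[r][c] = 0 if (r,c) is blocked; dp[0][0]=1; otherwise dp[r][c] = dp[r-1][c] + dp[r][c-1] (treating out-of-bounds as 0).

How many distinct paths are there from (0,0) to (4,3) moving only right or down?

r\c   0   1   2   3
  0   1   1   1   1
  1   1   2   3   4
  2   1   0   0   4
  3   1   1   1   5
  4   0   1   0   5

5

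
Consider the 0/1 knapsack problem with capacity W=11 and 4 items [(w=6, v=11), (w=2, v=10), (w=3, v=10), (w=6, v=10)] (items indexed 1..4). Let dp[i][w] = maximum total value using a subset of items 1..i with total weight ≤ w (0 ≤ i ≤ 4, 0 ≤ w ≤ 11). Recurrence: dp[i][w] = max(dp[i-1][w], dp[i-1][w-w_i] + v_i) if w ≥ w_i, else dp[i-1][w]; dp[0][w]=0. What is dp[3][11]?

i\w   0   1   2   3   4   5   6   7   8   9  10  11
  0   0   0   0   0   0   0   0   0   0   0   0   0
  1   0   0   0   0   0   0  11  11  11  11  11  11
  2   0   0  10  10  10  10  11  11  21  21  21  21
  3   0   0  10  10  10  20  20  20  21  21  21  31
  4   0   0  10  10  10  20  20  20  21  21  21  31

31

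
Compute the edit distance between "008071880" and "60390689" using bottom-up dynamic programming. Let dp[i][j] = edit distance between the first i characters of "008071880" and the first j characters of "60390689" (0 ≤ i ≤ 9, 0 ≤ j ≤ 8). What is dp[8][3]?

7

   ''  6  0  3  9  0  6  8  9
''  0  1  2  3  4  5  6  7  8
 0  1  1  1  2  3  4  5  6  7
 0  2  2  1  2  3  3  4  5  6
 8  3  3  2  2  3  4  4  4  5
 0  4  4  3  3  3  3  4  5  5
 7  5  5  4  4  4  4  4  5  6
 1  6  6  5  5  5  5  5  5  6
 8  7  7  6  6  6  6  6  5  6
 8  8  8  7  7  7  7  7  6  6
 0  9  9  8  8  8  7  8  7  7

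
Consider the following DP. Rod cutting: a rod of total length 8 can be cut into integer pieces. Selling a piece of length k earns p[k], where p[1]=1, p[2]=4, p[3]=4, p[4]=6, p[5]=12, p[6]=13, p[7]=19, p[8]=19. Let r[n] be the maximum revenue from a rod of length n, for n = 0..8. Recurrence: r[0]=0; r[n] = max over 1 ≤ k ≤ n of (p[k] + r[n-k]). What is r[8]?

   n    0    1    2    3    4    5    6    7    8
r[n]    0    1    4    5    8   12   13   19   20

20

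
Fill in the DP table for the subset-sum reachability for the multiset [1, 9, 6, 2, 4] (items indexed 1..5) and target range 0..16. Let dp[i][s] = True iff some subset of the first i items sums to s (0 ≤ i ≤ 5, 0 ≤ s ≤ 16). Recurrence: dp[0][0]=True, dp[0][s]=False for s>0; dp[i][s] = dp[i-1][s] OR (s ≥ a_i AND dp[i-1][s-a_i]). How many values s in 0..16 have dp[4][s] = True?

13

i\s   0   1   2   3   4   5   6   7   8   9  10  11  12  13  14  15  16
  0   T   F   F   F   F   F   F   F   F   F   F   F   F   F   F   F   F
  1   T   T   F   F   F   F   F   F   F   F   F   F   F   F   F   F   F
  2   T   T   F   F   F   F   F   F   F   T   T   F   F   F   F   F   F
  3   T   T   F   F   F   F   T   T   F   T   T   F   F   F   F   T   T
  4   T   T   T   T   F   F   T   T   T   T   T   T   T   F   F   T   T
  5   T   T   T   T   T   T   T   T   T   T   T   T   T   T   T   T   T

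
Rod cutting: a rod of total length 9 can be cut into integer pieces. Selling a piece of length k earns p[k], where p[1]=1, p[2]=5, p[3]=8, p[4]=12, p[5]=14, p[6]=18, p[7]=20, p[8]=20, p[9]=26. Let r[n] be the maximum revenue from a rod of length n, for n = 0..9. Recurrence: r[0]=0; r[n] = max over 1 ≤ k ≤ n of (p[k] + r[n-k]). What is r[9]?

   n    0    1    2    3    4    5    6    7    8    9
r[n]    0    1    5    8   12   14   18   20   24   26

26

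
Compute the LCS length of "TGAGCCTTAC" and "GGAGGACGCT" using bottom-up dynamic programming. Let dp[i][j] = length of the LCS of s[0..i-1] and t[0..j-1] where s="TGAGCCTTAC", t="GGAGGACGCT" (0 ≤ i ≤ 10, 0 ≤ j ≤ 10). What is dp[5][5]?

   ''  G  G  A  G  G  A  C  G  C  T
''  0  0  0  0  0  0  0  0  0  0  0
 T  0  0  0  0  0  0  0  0  0  0  1
 G  0  1  1  1  1  1  1  1  1  1  1
 A  0  1  1  2  2  2  2  2  2  2  2
 G  0  1  2  2  3  3  3  3  3  3  3
 C  0  1  2  2  3  3  3  4  4  4  4
 C  0  1  2  2  3  3  3  4  4  5  5
 T  0  1  2  2  3  3  3  4  4  5  6
 T  0  1  2  2  3  3  3  4  4  5  6
 A  0  1  2  3  3  3  4  4  4  5  6
 C  0  1  2  3  3  3  4  5  5  5  6

3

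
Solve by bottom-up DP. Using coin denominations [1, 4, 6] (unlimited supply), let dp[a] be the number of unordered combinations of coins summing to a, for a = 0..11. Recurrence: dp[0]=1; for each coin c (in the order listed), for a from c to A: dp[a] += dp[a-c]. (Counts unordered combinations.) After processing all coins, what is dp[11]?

after  coin     0     1     2     3     4     5     6     7     8     9    10    11
          1     1     1     1     1     1     1     1     1     1     1     1     1
          4     1     1     1     1     2     2     2     2     3     3     3     3
          6     1     1     1     1     2     2     3     3     4     4     5     5

5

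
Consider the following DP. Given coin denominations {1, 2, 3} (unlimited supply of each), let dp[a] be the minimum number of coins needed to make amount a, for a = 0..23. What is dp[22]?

 a  0  1  2  3  4  5  6  7  8  9 10 11 12 13 14 15 16 17 18 19 20 21 22 23
dp  0  1  1  1  2  2  2  3  3  3  4  4  4  5  5  5  6  6  6  7  7  7  8  8

8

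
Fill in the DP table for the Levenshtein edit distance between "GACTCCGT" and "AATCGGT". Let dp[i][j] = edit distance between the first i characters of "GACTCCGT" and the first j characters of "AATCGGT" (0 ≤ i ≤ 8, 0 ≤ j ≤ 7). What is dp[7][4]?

4

   ''  A  A  T  C  G  G  T
''  0  1  2  3  4  5  6  7
 G  1  1  2  3  4  4  5  6
 A  2  1  1  2  3  4  5  6
 C  3  2  2  2  2  3  4  5
 T  4  3  3  2  3  3  4  4
 C  5  4  4  3  2  3  4  5
 C  6  5  5  4  3  3  4  5
 G  7  6  6  5  4  3  3  4
 T  8  7  7  6  5  4  4  3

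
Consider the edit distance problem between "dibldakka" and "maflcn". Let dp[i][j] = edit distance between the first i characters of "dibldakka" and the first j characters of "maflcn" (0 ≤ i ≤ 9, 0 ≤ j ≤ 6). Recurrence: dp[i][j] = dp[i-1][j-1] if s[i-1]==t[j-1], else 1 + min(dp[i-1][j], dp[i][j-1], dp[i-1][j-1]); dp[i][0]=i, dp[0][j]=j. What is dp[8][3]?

   ''  m  a  f  l  c  n
''  0  1  2  3  4  5  6
 d  1  1  2  3  4  5  6
 i  2  2  2  3  4  5  6
 b  3  3  3  3  4  5  6
 l  4  4  4  4  3  4  5
 d  5  5  5  5  4  4  5
 a  6  6  5  6  5  5  5
 k  7  7  6  6  6  6  6
 k  8  8  7  7  7  7  7
 a  9  9  8  8  8  8  8

7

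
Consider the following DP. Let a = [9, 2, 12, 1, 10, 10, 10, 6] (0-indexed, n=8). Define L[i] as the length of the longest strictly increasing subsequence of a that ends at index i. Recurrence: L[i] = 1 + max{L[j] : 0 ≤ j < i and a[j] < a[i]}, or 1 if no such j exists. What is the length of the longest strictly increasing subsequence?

2

   i    0    1    2    3    4    5    6    7
a[i]    9    2   12    1   10   10   10    6
L[i]    1    1    2    1    2    2    2    2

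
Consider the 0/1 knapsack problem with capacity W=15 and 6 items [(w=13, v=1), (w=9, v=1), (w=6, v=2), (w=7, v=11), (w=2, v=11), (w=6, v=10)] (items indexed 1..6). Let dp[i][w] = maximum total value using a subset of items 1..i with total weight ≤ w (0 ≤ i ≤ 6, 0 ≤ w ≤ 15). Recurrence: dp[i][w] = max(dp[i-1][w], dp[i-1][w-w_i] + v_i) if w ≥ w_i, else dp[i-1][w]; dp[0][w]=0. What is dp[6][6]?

i\w   0   1   2   3   4   5   6   7   8   9  10  11  12  13  14  15
  0   0   0   0   0   0   0   0   0   0   0   0   0   0   0   0   0
  1   0   0   0   0   0   0   0   0   0   0   0   0   0   1   1   1
  2   0   0   0   0   0   0   0   0   0   1   1   1   1   1   1   1
  3   0   0   0   0   0   0   2   2   2   2   2   2   2   2   2   3
  4   0   0   0   0   0   0   2  11  11  11  11  11  11  13  13  13
  5   0   0  11  11  11  11  11  11  13  22  22  22  22  22  22  24
  6   0   0  11  11  11  11  11  11  21  22  22  22  22  22  23  32

11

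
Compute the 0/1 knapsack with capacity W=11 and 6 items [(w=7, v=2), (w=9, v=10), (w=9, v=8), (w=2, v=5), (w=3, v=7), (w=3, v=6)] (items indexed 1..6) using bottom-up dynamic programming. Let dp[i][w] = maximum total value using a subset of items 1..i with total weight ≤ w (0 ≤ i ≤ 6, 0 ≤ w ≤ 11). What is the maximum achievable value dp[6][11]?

i\w   0   1   2   3   4   5   6   7   8   9  10  11
  0   0   0   0   0   0   0   0   0   0   0   0   0
  1   0   0   0   0   0   0   0   2   2   2   2   2
  2   0   0   0   0   0   0   0   2   2  10  10  10
  3   0   0   0   0   0   0   0   2   2  10  10  10
  4   0   0   5   5   5   5   5   5   5  10  10  15
  5   0   0   5   7   7  12  12  12  12  12  12  15
  6   0   0   5   7   7  12  13  13  18  18  18  18

18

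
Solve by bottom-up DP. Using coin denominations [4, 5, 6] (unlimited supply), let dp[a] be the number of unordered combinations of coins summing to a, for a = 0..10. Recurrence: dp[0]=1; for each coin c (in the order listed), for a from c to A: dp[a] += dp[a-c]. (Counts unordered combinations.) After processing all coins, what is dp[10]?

after  coin     0     1     2     3     4     5     6     7     8     9    10
          4     1     0     0     0     1     0     0     0     1     0     0
          5     1     0     0     0     1     1     0     0     1     1     1
          6     1     0     0     0     1     1     1     0     1     1     2

2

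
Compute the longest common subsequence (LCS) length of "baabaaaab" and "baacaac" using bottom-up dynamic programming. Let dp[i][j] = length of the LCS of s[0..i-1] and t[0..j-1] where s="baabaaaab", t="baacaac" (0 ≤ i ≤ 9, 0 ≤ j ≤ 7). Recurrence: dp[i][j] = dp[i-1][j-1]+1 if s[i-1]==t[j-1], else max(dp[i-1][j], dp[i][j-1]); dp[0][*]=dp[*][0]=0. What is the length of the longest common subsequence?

   ''  b  a  a  c  a  a  c
''  0  0  0  0  0  0  0  0
 b  0  1  1  1  1  1  1  1
 a  0  1  2  2  2  2  2  2
 a  0  1  2  3  3  3  3  3
 b  0  1  2  3  3  3  3  3
 a  0  1  2  3  3  4  4  4
 a  0  1  2  3  3  4  5  5
 a  0  1  2  3  3  4  5  5
 a  0  1  2  3  3  4  5  5
 b  0  1  2  3  3  4  5  5

5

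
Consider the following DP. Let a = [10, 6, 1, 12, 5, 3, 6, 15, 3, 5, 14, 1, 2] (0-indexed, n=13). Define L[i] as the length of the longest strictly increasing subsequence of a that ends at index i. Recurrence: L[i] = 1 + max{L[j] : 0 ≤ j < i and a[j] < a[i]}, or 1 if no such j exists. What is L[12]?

   i    0    1    2    3    4    5    6    7    8    9   10   11   12
a[i]   10    6    1   12    5    3    6   15    3    5   14    1    2
L[i]    1    1    1    2    2    2    3    4    2    3    4    1    2

2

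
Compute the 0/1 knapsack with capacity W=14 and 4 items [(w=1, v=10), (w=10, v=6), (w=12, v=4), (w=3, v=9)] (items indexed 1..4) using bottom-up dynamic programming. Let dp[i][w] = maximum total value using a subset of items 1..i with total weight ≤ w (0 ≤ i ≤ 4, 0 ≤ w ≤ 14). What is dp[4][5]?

19

i\w   0   1   2   3   4   5   6   7   8   9  10  11  12  13  14
  0   0   0   0   0   0   0   0   0   0   0   0   0   0   0   0
  1   0  10  10  10  10  10  10  10  10  10  10  10  10  10  10
  2   0  10  10  10  10  10  10  10  10  10  10  16  16  16  16
  3   0  10  10  10  10  10  10  10  10  10  10  16  16  16  16
  4   0  10  10  10  19  19  19  19  19  19  19  19  19  19  25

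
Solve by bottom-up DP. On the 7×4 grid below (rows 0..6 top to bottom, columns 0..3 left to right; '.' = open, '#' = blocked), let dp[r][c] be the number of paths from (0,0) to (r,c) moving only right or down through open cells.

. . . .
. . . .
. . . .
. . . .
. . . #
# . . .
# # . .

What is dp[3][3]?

r\c   0   1   2   3
  0   1   1   1   1
  1   1   2   3   4
  2   1   3   6  10
  3   1   4  10  20
  4   1   5  15   0
  5   0   5  20  20
  6   0   0  20  40

20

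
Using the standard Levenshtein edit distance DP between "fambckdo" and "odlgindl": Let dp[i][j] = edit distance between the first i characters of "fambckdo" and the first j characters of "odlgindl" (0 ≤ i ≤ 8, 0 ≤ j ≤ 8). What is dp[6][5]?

   ''  o  d  l  g  i  n  d  l
''  0  1  2  3  4  5  6  7  8
 f  1  1  2  3  4  5  6  7  8
 a  2  2  2  3  4  5  6  7  8
 m  3  3  3  3  4  5  6  7  8
 b  4  4  4  4  4  5  6  7  8
 c  5  5  5  5  5  5  6  7  8
 k  6  6  6  6  6  6  6  7  8
 d  7  7  6  7  7  7  7  6  7
 o  8  7  7  7  8  8  8  7  7

6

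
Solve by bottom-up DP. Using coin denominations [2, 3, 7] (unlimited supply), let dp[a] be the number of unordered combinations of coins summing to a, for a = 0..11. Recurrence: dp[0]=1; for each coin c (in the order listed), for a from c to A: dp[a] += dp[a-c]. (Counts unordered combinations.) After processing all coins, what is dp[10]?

after  coin     0     1     2     3     4     5     6     7     8     9    10    11
          2     1     0     1     0     1     0     1     0     1     0     1     0
          3     1     0     1     1     1     1     2     1     2     2     2     2
          7     1     0     1     1     1     1     2     2     2     3     3     3

3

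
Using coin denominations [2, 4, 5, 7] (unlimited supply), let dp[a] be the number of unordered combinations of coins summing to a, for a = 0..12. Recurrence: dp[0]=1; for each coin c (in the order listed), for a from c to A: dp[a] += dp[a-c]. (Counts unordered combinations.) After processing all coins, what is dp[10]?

4

after  coin     0     1     2     3     4     5     6     7     8     9    10    11    12
          2     1     0     1     0     1     0     1     0     1     0     1     0     1
          4     1     0     1     0     2     0     2     0     3     0     3     0     4
          5     1     0     1     0     2     1     2     1     3     2     4     2     5
          7     1     0     1     0     2     1     2     2     3     3     4     4     6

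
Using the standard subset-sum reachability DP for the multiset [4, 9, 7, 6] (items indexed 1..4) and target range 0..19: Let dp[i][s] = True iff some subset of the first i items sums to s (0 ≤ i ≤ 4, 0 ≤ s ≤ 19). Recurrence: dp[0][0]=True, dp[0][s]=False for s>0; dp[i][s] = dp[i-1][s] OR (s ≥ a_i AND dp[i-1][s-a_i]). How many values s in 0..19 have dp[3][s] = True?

i\s   0   1   2   3   4   5   6   7   8   9  10  11  12  13  14  15  16  17  18  19
  0   T   F   F   F   F   F   F   F   F   F   F   F   F   F   F   F   F   F   F   F
  1   T   F   F   F   T   F   F   F   F   F   F   F   F   F   F   F   F   F   F   F
  2   T   F   F   F   T   F   F   F   F   T   F   F   F   T   F   F   F   F   F   F
  3   T   F   F   F   T   F   F   T   F   T   F   T   F   T   F   F   T   F   F   F
  4   T   F   F   F   T   F   T   T   F   T   T   T   F   T   F   T   T   T   F   T

7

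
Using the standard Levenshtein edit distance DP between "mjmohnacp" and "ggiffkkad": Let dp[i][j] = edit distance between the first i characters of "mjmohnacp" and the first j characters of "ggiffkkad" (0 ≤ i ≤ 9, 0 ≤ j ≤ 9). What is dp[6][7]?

   ''  g  g  i  f  f  k  k  a  d
''  0  1  2  3  4  5  6  7  8  9
 m  1  1  2  3  4  5  6  7  8  9
 j  2  2  2  3  4  5  6  7  8  9
 m  3  3  3  3  4  5  6  7  8  9
 o  4  4  4  4  4  5  6  7  8  9
 h  5  5  5  5  5  5  6  7  8  9
 n  6  6  6  6  6  6  6  7  8  9
 a  7  7  7  7  7  7  7  7  7  8
 c  8  8  8  8  8  8  8  8  8  8
 p  9  9  9  9  9  9  9  9  9  9

7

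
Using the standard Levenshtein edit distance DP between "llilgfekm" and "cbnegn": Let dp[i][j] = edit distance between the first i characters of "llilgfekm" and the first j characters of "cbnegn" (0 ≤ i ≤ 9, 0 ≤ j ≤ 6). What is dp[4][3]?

4

   ''  c  b  n  e  g  n
''  0  1  2  3  4  5  6
 l  1  1  2  3  4  5  6
 l  2  2  2  3  4  5  6
 i  3  3  3  3  4  5  6
 l  4  4  4  4  4  5  6
 g  5  5  5  5  5  4  5
 f  6  6  6  6  6  5  5
 e  7  7  7  7  6  6  6
 k  8  8  8  8  7  7  7
 m  9  9  9  9  8  8  8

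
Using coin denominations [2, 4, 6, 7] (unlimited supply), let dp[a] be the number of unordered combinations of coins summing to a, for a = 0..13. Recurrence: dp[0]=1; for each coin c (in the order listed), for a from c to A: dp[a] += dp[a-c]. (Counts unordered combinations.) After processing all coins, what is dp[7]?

1

after  coin     0     1     2     3     4     5     6     7     8     9    10    11    12    13
          2     1     0     1     0     1     0     1     0     1     0     1     0     1     0
          4     1     0     1     0     2     0     2     0     3     0     3     0     4     0
          6     1     0     1     0     2     0     3     0     4     0     5     0     7     0
          7     1     0     1     0     2     0     3     1     4     1     5     2     7     3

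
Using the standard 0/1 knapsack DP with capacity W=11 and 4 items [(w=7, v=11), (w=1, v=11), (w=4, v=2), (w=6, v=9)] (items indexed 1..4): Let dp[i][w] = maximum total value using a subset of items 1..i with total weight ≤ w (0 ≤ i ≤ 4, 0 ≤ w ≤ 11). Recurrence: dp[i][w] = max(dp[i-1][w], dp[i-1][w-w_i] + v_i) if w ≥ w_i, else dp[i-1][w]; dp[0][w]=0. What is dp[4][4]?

11

i\w   0   1   2   3   4   5   6   7   8   9  10  11
  0   0   0   0   0   0   0   0   0   0   0   0   0
  1   0   0   0   0   0   0   0  11  11  11  11  11
  2   0  11  11  11  11  11  11  11  22  22  22  22
  3   0  11  11  11  11  13  13  13  22  22  22  22
  4   0  11  11  11  11  13  13  20  22  22  22  22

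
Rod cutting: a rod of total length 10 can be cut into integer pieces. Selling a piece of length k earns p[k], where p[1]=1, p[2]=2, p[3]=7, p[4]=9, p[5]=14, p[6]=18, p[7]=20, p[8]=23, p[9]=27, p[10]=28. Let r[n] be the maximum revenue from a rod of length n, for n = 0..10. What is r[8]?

   n    0    1    2    3    4    5    6    7    8    9   10
r[n]    0    1    2    7    9   14   18   20   23   27   28

23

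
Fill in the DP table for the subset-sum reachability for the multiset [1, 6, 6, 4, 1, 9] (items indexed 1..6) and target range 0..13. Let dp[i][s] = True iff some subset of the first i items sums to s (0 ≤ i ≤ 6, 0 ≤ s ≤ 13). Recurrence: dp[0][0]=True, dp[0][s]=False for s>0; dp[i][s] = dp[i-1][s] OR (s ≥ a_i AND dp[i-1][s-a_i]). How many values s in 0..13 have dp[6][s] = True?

13

i\s   0   1   2   3   4   5   6   7   8   9  10  11  12  13
  0   T   F   F   F   F   F   F   F   F   F   F   F   F   F
  1   T   T   F   F   F   F   F   F   F   F   F   F   F   F
  2   T   T   F   F   F   F   T   T   F   F   F   F   F   F
  3   T   T   F   F   F   F   T   T   F   F   F   F   T   T
  4   T   T   F   F   T   T   T   T   F   F   T   T   T   T
  5   T   T   T   F   T   T   T   T   T   F   T   T   T   T
  6   T   T   T   F   T   T   T   T   T   T   T   T   T   T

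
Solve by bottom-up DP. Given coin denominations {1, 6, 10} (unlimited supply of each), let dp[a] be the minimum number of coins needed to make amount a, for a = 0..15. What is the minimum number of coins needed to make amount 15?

5

 a  0  1  2  3  4  5  6  7  8  9 10 11 12 13 14 15
dp  0  1  2  3  4  5  1  2  3  4  1  2  2  3  4  5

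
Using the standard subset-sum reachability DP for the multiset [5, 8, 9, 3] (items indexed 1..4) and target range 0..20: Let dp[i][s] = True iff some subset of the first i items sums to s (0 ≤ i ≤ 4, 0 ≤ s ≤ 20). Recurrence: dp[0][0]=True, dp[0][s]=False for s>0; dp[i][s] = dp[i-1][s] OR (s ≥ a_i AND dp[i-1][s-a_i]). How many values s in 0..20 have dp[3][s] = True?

7

i\s   0   1   2   3   4   5   6   7   8   9  10  11  12  13  14  15  16  17  18  19  20
  0   T   F   F   F   F   F   F   F   F   F   F   F   F   F   F   F   F   F   F   F   F
  1   T   F   F   F   F   T   F   F   F   F   F   F   F   F   F   F   F   F   F   F   F
  2   T   F   F   F   F   T   F   F   T   F   F   F   F   T   F   F   F   F   F   F   F
  3   T   F   F   F   F   T   F   F   T   T   F   F   F   T   T   F   F   T   F   F   F
  4   T   F   F   T   F   T   F   F   T   T   F   T   T   T   T   F   T   T   F   F   T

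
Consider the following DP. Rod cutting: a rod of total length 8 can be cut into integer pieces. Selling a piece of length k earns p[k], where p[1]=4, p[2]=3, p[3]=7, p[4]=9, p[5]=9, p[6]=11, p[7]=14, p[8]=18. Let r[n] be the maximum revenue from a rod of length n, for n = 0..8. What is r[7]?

28

   n    0    1    2    3    4    5    6    7    8
r[n]    0    4    8   12   16   20   24   28   32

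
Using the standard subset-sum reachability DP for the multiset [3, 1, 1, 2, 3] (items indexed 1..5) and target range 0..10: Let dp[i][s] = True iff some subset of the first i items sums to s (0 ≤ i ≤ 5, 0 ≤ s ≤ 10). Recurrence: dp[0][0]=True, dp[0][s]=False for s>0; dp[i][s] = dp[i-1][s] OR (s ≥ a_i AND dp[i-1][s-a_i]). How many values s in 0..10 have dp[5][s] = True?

11

i\s   0   1   2   3   4   5   6   7   8   9  10
  0   T   F   F   F   F   F   F   F   F   F   F
  1   T   F   F   T   F   F   F   F   F   F   F
  2   T   T   F   T   T   F   F   F   F   F   F
  3   T   T   T   T   T   T   F   F   F   F   F
  4   T   T   T   T   T   T   T   T   F   F   F
  5   T   T   T   T   T   T   T   T   T   T   T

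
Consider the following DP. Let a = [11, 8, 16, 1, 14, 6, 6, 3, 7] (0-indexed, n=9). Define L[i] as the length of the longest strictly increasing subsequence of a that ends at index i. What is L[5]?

2

   i    0    1    2    3    4    5    6    7    8
a[i]   11    8   16    1   14    6    6    3    7
L[i]    1    1    2    1    2    2    2    2    3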